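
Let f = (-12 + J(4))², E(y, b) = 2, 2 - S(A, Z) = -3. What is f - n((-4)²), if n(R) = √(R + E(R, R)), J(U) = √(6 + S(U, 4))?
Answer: (12 - √11)² - 3*√2 ≈ 71.158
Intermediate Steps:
S(A, Z) = 5 (S(A, Z) = 2 - 1*(-3) = 2 + 3 = 5)
J(U) = √11 (J(U) = √(6 + 5) = √11)
n(R) = √(2 + R) (n(R) = √(R + 2) = √(2 + R))
f = (-12 + √11)² ≈ 75.401
f - n((-4)²) = (12 - √11)² - √(2 + (-4)²) = (12 - √11)² - √(2 + 16) = (12 - √11)² - √18 = (12 - √11)² - 3*√2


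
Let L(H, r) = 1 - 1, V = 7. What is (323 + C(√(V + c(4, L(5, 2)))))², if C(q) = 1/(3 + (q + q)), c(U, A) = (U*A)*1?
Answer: 37625984/361 + 24536*√7/361 ≈ 1.0441e+5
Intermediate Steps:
L(H, r) = 0
c(U, A) = A*U (c(U, A) = (A*U)*1 = A*U)
C(q) = 1/(3 + 2*q)
(323 + C(√(V + c(4, L(5, 2)))))² = (323 + 1/(3 + 2*√(7 + 0*4)))² = (323 + 1/(3 + 2*√(7 + 0)))² = (323 + 1/(3 + 2*√7))²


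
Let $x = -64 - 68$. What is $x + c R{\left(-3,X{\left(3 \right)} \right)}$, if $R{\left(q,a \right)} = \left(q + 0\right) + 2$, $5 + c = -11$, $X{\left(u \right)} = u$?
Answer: $-116$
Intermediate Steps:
$c = -16$ ($c = -5 - 11 = -16$)
$R{\left(q,a \right)} = 2 + q$ ($R{\left(q,a \right)} = q + 2 = 2 + q$)
$x = -132$
$x + c R{\left(-3,X{\left(3 \right)} \right)} = -132 - 16 \left(2 - 3\right) = -132 - -16 = -132 + 16 = -116$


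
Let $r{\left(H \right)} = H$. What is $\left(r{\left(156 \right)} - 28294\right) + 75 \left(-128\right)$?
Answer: $-37738$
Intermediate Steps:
$\left(r{\left(156 \right)} - 28294\right) + 75 \left(-128\right) = \left(156 - 28294\right) + 75 \left(-128\right) = -28138 - 9600 = -37738$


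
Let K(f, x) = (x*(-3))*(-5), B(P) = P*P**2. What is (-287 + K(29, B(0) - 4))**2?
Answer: 120409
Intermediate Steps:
B(P) = P**3
K(f, x) = 15*x (K(f, x) = -3*x*(-5) = 15*x)
(-287 + K(29, B(0) - 4))**2 = (-287 + 15*(0**3 - 4))**2 = (-287 + 15*(0 - 4))**2 = (-287 + 15*(-4))**2 = (-287 - 60)**2 = (-347)**2 = 120409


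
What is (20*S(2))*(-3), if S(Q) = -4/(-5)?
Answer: -48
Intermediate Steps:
S(Q) = 4/5 (S(Q) = -4*(-1/5) = 4/5)
(20*S(2))*(-3) = (20*(4/5))*(-3) = 16*(-3) = -48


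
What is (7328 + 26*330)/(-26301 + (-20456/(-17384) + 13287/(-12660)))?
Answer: -145877314480/241180581737 ≈ -0.60485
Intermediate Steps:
(7328 + 26*330)/(-26301 + (-20456/(-17384) + 13287/(-12660))) = (7328 + 8580)/(-26301 + (-20456*(-1/17384) + 13287*(-1/12660))) = 15908/(-26301 + (2557/2173 - 4429/4220)) = 15908/(-26301 + 1166323/9170060) = 15908/(-241180581737/9170060) = 15908*(-9170060/241180581737) = -145877314480/241180581737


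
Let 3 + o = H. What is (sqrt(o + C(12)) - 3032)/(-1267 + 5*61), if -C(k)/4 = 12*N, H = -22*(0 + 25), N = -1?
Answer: 1516/481 - I*sqrt(505)/962 ≈ 3.1518 - 0.02336*I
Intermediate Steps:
H = -550 (H = -22*25 = -550)
o = -553 (o = -3 - 550 = -553)
C(k) = 48 (C(k) = -48*(-1) = -4*(-12) = 48)
(sqrt(o + C(12)) - 3032)/(-1267 + 5*61) = (sqrt(-553 + 48) - 3032)/(-1267 + 5*61) = (sqrt(-505) - 3032)/(-1267 + 305) = (I*sqrt(505) - 3032)/(-962) = (-3032 + I*sqrt(505))*(-1/962) = 1516/481 - I*sqrt(505)/962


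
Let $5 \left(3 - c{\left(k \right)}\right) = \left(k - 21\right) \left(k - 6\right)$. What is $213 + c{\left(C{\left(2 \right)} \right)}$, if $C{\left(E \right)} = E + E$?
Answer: $\frac{1046}{5} \approx 209.2$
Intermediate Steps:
$C{\left(E \right)} = 2 E$
$c{\left(k \right)} = 3 - \frac{\left(-21 + k\right) \left(-6 + k\right)}{5}$ ($c{\left(k \right)} = 3 - \frac{\left(k - 21\right) \left(k - 6\right)}{5} = 3 - \frac{\left(-21 + k\right) \left(-6 + k\right)}{5}$)
$213 + c{\left(C{\left(2 \right)} \right)} = 213 - \left(\frac{111}{5} + \frac{16}{5} - \frac{54}{5} \cdot 2\right) = 213 - \left(\frac{3}{5} + \frac{16}{5}\right) = 213 - \frac{19}{5} = \frac{1046}{5}$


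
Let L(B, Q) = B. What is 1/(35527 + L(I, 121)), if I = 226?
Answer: 1/35753 ≈ 2.7970e-5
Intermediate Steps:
1/(35527 + L(I, 121)) = 1/(35527 + 226) = 1/35753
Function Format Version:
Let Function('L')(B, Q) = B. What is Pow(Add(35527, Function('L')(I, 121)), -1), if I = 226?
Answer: Rational(1, 35753) ≈ 2.7970e-5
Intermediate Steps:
Pow(Add(35527, Function('L')(I, 121)), -1) = Pow(Add(35527, 226), -1) = Pow(35753, -1) = Rational(1, 35753)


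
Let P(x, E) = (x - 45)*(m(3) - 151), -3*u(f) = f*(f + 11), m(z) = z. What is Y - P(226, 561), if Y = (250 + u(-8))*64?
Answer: 43300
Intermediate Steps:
u(f) = -f*(11 + f)/3 (u(f) = -f*(f + 11)/3 = -f*(11 + f)/3)
P(x, E) = 6660 - 148*x (P(x, E) = (x - 45)*(3 - 151) = (-45 + x)*(-148) = 6660 - 148*x)
Y = 16512 (Y = (250 - 1/3*(-8)*(11 - 8))*64 = (250 - 1/3*(-8)*3)*64 = (250 + 8)*64 = 258*64 = 16512)
Y - P(226, 561) = 16512 - (6660 - 148*226) = 16512 - (6660 - 33448) = 16512 - 1*(-26788) = 16512 + 26788 = 43300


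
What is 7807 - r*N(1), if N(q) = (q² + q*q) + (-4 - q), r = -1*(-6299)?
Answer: 26704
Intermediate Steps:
r = 6299
N(q) = -4 - q + 2*q² (N(q) = (q² + q²) + (-4 - q) = 2*q² + (-4 - q) = -4 - q + 2*q²)
7807 - r*N(1) = 7807 - 6299*(-4 - 1*1 + 2*1²) = 7807 - 6299*(-4 - 1 + 2*1) = 7807 - 6299*(-4 - 1 + 2) = 7807 - 6299*(-3) = 7807 - 1*(-18897) = 7807 + 18897 = 26704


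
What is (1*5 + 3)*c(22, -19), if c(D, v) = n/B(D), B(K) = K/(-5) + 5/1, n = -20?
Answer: -800/3 ≈ -266.67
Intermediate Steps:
B(K) = 5 - K/5 (B(K) = K*(-1/5) + 5*1 = -K/5 + 5 = 5 - K/5)
c(D, v) = -20/(5 - D/5)
(1*5 + 3)*c(22, -19) = (1*5 + 3)*(100/(-25 + 22)) = (5 + 3)*(100/(-3)) = 8*(100*(-1/3)) = 8*(-100/3) = -800/3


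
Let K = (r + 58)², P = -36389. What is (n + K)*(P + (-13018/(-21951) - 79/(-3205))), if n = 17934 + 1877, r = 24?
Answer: -4528693463913844/4690197 ≈ -9.6557e+8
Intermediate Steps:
n = 19811
K = 6724 (K = (24 + 58)² = 82² = 6724)
(n + K)*(P + (-13018/(-21951) - 79/(-3205))) = (19811 + 6724)*(-36389 + (-13018/(-21951) - 79/(-3205))) = 26535*(-36389 + (-13018*(-1/21951) - 79*(-1/3205))) = 26535*(-36389 + (13018/21951 + 79/3205)) = 26535*(-36389 + 43456819/70352955) = 26535*(-2560030222676/70352955) = -4528693463913844/4690197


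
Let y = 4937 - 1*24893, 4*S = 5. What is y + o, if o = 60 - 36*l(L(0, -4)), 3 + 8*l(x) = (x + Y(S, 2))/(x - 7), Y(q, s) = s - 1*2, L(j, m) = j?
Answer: -39765/2 ≈ -19883.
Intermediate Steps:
S = 5/4 (S = (1/4)*5 = 5/4 ≈ 1.2500)
Y(q, s) = -2 + s (Y(q, s) = s - 2 = -2 + s)
y = -19956 (y = 4937 - 24893 = -19956)
l(x) = -3/8 + x/(8*(-7 + x)) (l(x) = -3/8 + ((x + (-2 + 2))/(x - 7))/8 = -3/8 + ((x + 0)/(-7 + x))/8 = -3/8 + (x/(-7 + x))/8 = -3/8 + x/(8*(-7 + x)))
o = 147/2 (o = 60 - 9*(21 - 2*0)/(2*(-7 + 0)) = 60 - 9*(21 + 0)/(2*(-7)) = 60 - 9*(-1)*21/(2*7) = 60 - 36*(-3/8) = 60 + 27/2 = 147/2 ≈ 73.500)
y + o = -19956 + 147/2 = -39765/2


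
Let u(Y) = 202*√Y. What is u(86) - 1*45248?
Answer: -45248 + 202*√86 ≈ -43375.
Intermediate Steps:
u(86) - 1*45248 = 202*√86 - 1*45248 = 202*√86 - 45248 = -45248 + 202*√86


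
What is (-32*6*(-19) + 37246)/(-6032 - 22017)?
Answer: -5842/4007 ≈ -1.4579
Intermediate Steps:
(-32*6*(-19) + 37246)/(-6032 - 22017) = (-192*(-19) + 37246)/(-28049) = (3648 + 37246)*(-1/28049) = 40894*(-1/28049) = -5842/4007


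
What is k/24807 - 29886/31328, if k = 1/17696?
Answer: -409984246127/429765993888 ≈ -0.95397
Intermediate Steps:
k = 1/17696 ≈ 5.6510e-5
k/24807 - 29886/31328 = (1/17696)/24807 - 29886/31328 = (1/17696)*(1/24807) - 29886*1/31328 = 1/438984672 - 14943/15664 = -409984246127/429765993888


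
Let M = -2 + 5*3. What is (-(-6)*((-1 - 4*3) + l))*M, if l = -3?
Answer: -1248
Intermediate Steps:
M = 13 (M = -2 + 15 = 13)
(-(-6)*((-1 - 4*3) + l))*M = -(-6)*((-1 - 4*3) - 3)*13 = -(-6)*((-1 - 12) - 3)*13 = -(-6)*(-13 - 3)*13 = -(-6)*(-16)*13 = -2*48*13 = -96*13 = -1248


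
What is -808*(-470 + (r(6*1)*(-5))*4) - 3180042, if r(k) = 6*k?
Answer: -2218522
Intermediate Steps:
-808*(-470 + (r(6*1)*(-5))*4) - 3180042 = -808*(-470 + ((6*(6*1))*(-5))*4) - 3180042 = -808*(-470 + ((6*6)*(-5))*4) - 3180042 = -808*(-470 + (36*(-5))*4) - 3180042 = -808*(-470 - 180*4) - 3180042 = -808*(-470 - 720) - 3180042 = -808*(-1190) - 3180042 = 961520 - 3180042 = -2218522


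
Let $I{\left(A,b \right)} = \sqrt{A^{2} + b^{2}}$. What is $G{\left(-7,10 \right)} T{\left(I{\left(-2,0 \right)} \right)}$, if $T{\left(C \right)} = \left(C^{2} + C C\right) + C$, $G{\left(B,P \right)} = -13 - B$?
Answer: $-60$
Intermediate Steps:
$T{\left(C \right)} = C + 2 C^{2}$ ($T{\left(C \right)} = \left(C^{2} + C^{2}\right) + C = 2 C^{2} + C = C + 2 C^{2}$)
$G{\left(-7,10 \right)} T{\left(I{\left(-2,0 \right)} \right)} = \left(-13 - -7\right) \sqrt{\left(-2\right)^{2} + 0^{2}} \left(1 + 2 \sqrt{\left(-2\right)^{2} + 0^{2}}\right) = \left(-13 + 7\right) \sqrt{4 + 0} \left(1 + 2 \sqrt{4 + 0}\right) = - 6 \sqrt{4} \left(1 + 2 \sqrt{4}\right) = - 6 \cdot 2 \left(1 + 2 \cdot 2\right) = - 6 \cdot 2 \left(1 + 4\right) = - 6 \cdot 2 \cdot 5 = \left(-6\right) 10 = -60$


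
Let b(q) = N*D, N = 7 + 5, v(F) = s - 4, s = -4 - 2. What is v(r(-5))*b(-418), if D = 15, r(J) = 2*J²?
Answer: -1800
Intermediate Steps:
s = -6
v(F) = -10 (v(F) = -6 - 4 = -10)
N = 12
b(q) = 180 (b(q) = 12*15 = 180)
v(r(-5))*b(-418) = -10*180 = -1800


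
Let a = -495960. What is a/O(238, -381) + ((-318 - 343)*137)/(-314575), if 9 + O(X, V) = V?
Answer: 5201731141/4089475 ≈ 1272.0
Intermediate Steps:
O(X, V) = -9 + V
a/O(238, -381) + ((-318 - 343)*137)/(-314575) = -495960/(-9 - 381) + ((-318 - 343)*137)/(-314575) = -495960/(-390) - 661*137*(-1/314575) = -495960*(-1/390) - 90557*(-1/314575) = 16532/13 + 90557/314575 = 5201731141/4089475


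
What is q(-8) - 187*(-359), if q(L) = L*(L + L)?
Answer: 67261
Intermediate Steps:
q(L) = 2*L² (q(L) = L*(2*L) = 2*L²)
q(-8) - 187*(-359) = 2*(-8)² - 187*(-359) = 2*64 + 67133 = 128 + 67133 = 67261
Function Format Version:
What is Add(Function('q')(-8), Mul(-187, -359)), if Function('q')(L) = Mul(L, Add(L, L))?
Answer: 67261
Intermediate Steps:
Function('q')(L) = Mul(2, Pow(L, 2)) (Function('q')(L) = Mul(L, Mul(2, L)) = Mul(2, Pow(L, 2)))
Add(Function('q')(-8), Mul(-187, -359)) = Add(Mul(2, Pow(-8, 2)), Mul(-187, -359)) = Add(Mul(2, 64), 67133) = Add(128, 67133) = 67261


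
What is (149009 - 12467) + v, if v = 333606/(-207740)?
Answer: 23211867/170 ≈ 1.3654e+5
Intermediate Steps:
v = -273/170 (v = 333606*(-1/207740) = -273/170 ≈ -1.6059)
(149009 - 12467) + v = (149009 - 12467) - 273/170 = 136542 - 273/170 = 23211867/170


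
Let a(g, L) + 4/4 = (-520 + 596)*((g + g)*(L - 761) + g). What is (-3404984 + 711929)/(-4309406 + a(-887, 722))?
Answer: -2693055/881317 ≈ -3.0557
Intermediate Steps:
a(g, L) = -1 + 76*g + 152*g*(-761 + L) (a(g, L) = -1 + (-520 + 596)*((g + g)*(L - 761) + g) = -1 + 76*((2*g)*(-761 + L) + g) = -1 + 76*(2*g*(-761 + L) + g) = -1 + 76*(g + 2*g*(-761 + L)) = -1 + (76*g + 152*g*(-761 + L)) = -1 + 76*g + 152*g*(-761 + L))
(-3404984 + 711929)/(-4309406 + a(-887, 722)) = (-3404984 + 711929)/(-4309406 + (-1 - 115596*(-887) + 152*722*(-887))) = -2693055/(-4309406 + (-1 + 102533652 - 97342928)) = -2693055/(-4309406 + 5190723) = -2693055/881317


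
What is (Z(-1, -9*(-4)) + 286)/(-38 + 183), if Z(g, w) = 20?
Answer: 306/145 ≈ 2.1103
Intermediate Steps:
(Z(-1, -9*(-4)) + 286)/(-38 + 183) = (20 + 286)/(-38 + 183) = 306/145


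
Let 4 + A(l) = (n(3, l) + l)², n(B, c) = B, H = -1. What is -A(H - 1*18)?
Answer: -252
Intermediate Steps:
A(l) = -4 + (3 + l)²
-A(H - 1*18) = -(-4 + (3 + (-1 - 1*18))²) = -(-4 + (3 + (-1 - 18))²) = -(-4 + (3 - 19)²) = -(-4 + (-16)²) = -(-4 + 256) = -1*252 = -252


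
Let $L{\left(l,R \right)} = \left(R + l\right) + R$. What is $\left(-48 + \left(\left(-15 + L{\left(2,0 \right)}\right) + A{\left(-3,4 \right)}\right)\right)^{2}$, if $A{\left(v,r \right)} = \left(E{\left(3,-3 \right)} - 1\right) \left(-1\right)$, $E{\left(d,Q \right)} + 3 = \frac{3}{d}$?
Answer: $3364$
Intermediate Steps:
$E{\left(d,Q \right)} = -3 + \frac{3}{d}$
$A{\left(v,r \right)} = 3$ ($A{\left(v,r \right)} = \left(\left(-3 + \frac{3}{3}\right) - 1\right) \left(-1\right) = \left(\left(-3 + 3 \cdot \frac{1}{3}\right) - 1\right) \left(-1\right) = \left(\left(-3 + 1\right) - 1\right) \left(-1\right) = \left(-2 - 1\right) \left(-1\right) = \left(-3\right) \left(-1\right) = 3$)
$L{\left(l,R \right)} = l + 2 R$
$\left(-48 + \left(\left(-15 + L{\left(2,0 \right)}\right) + A{\left(-3,4 \right)}\right)\right)^{2} = \left(-48 + \left(\left(-15 + \left(2 + 2 \cdot 0\right)\right) + 3\right)\right)^{2} = \left(-48 + \left(\left(-15 + \left(2 + 0\right)\right) + 3\right)\right)^{2} = \left(-48 + \left(\left(-15 + 2\right) + 3\right)\right)^{2} = \left(-48 + \left(-13 + 3\right)\right)^{2} = \left(-48 - 10\right)^{2} = \left(-58\right)^{2} = 3364$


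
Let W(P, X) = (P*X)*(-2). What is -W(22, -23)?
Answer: -1012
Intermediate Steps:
W(P, X) = -2*P*X
-W(22, -23) = -(-2)*22*(-23) = -1*1012 = -1012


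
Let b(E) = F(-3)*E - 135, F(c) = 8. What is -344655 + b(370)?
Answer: -341830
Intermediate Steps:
b(E) = -135 + 8*E (b(E) = 8*E - 135 = -135 + 8*E)
-344655 + b(370) = -344655 + (-135 + 8*370) = -344655 + (-135 + 2960) = -344655 + 2825 = -341830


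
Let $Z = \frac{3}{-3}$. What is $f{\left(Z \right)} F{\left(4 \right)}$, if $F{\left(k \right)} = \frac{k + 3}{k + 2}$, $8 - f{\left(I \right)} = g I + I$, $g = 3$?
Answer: $14$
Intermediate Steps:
$Z = -1$ ($Z = 3 \left(- \frac{1}{3}\right) = -1$)
$f{\left(I \right)} = 8 - 4 I$ ($f{\left(I \right)} = 8 - \left(3 I + I\right) = 8 - 4 I$)
$F{\left(k \right)} = \frac{3 + k}{2 + k}$
$f{\left(Z \right)} F{\left(4 \right)} = \left(8 - -4\right) \frac{3 + 4}{2 + 4} = \left(8 + 4\right) \frac{1}{6} \cdot 7 = 12 \cdot \frac{1}{6} \cdot 7 = 12 \cdot \frac{7}{6} = 14$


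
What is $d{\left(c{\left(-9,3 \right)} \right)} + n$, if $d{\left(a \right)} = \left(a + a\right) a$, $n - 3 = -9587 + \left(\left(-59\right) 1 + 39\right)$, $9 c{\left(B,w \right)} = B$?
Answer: $-9602$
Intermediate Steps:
$c{\left(B,w \right)} = \frac{B}{9}$
$n = -9604$ ($n = 3 + \left(-9587 + \left(\left(-59\right) 1 + 39\right)\right) = 3 + \left(-9587 + \left(-59 + 39\right)\right) = 3 - 9607 = -9604$)
$d{\left(a \right)} = 2 a^{2}$ ($d{\left(a \right)} = 2 a a = 2 a^{2}$)
$d{\left(c{\left(-9,3 \right)} \right)} + n = 2 \left(\frac{1}{9} \left(-9\right)\right)^{2} - 9604 = 2 \left(-1\right)^{2} - 9604 = 2 \cdot 1 - 9604 = 2 - 9604 = -9602$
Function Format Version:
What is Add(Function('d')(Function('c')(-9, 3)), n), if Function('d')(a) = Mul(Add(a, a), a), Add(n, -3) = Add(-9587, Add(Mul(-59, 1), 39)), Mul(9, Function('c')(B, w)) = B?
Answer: -9602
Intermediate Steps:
Function('c')(B, w) = Mul(Rational(1, 9), B)
n = -9604 (n = Add(3, Add(-9587, Add(Mul(-59, 1), 39))) = Add(3, Add(-9587, Add(-59, 39))) = Add(3, Add(-9587, -20)) = Add(3, -9607) = -9604)
Function('d')(a) = Mul(2, Pow(a, 2)) (Function('d')(a) = Mul(Mul(2, a), a) = Mul(2, Pow(a, 2)))
Add(Function('d')(Function('c')(-9, 3)), n) = Add(Mul(2, Pow(Mul(Rational(1, 9), -9), 2)), -9604) = Add(Mul(2, Pow(-1, 2)), -9604) = Add(Mul(2, 1), -9604) = Add(2, -9604) = -9602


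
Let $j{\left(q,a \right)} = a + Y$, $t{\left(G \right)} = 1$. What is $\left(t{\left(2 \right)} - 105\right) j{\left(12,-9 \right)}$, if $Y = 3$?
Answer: $624$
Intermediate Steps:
$j{\left(q,a \right)} = 3 + a$ ($j{\left(q,a \right)} = a + 3 = 3 + a$)
$\left(t{\left(2 \right)} - 105\right) j{\left(12,-9 \right)} = \left(1 - 105\right) \left(3 - 9\right) = \left(-104\right) \left(-6\right) = 624$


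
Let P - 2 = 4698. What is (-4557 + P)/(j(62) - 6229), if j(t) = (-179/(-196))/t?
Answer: -1737736/75694629 ≈ -0.022957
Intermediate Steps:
P = 4700 (P = 2 + 4698 = 4700)
j(t) = 179/(196*t) (j(t) = (-179*(-1/196))/t = 179/(196*t))
(-4557 + P)/(j(62) - 6229) = (-4557 + 4700)/((179/196)/62 - 6229) = 143/((179/196)*(1/62) - 6229) = 143/(179/12152 - 6229) = 143/(-75694629/12152) = 143*(-12152/75694629) = -1737736/75694629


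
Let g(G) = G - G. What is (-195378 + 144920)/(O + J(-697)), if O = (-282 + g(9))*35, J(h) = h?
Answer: 50458/10567 ≈ 4.7751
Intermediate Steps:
g(G) = 0
O = -9870 (O = (-282 + 0)*35 = -282*35 = -9870)
(-195378 + 144920)/(O + J(-697)) = (-195378 + 144920)/(-9870 - 697) = -50458/(-10567) = -50458*(-1/10567) = 50458/10567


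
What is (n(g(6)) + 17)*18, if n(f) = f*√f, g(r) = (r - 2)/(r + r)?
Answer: 306 + 2*√3 ≈ 309.46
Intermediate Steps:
g(r) = (-2 + r)/(2*r) (g(r) = (-2 + r)/((2*r)) = (-2 + r)*(1/(2*r)) = (-2 + r)/(2*r))
n(f) = f^(3/2)
(n(g(6)) + 17)*18 = (((½)*(-2 + 6)/6)^(3/2) + 17)*18 = (((½)*(⅙)*4)^(3/2) + 17)*18 = ((⅓)^(3/2) + 17)*18 = (√3/9 + 17)*18 = (17 + √3/9)*18 = 306 + 2*√3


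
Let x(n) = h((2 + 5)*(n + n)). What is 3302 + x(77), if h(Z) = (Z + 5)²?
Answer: 1176191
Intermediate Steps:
h(Z) = (5 + Z)²
x(n) = (5 + 14*n)² (x(n) = (5 + (2 + 5)*(n + n))² = (5 + 7*(2*n))² = (5 + 14*n)²)
3302 + x(77) = 3302 + (5 + 14*77)² = 3302 + (5 + 1078)² = 3302 + 1083² = 3302 + 1172889 = 1176191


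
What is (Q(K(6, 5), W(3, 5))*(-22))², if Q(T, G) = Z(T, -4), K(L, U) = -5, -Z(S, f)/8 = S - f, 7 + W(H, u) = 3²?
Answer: 30976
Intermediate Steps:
W(H, u) = 2 (W(H, u) = -7 + 3² = -7 + 9 = 2)
Z(S, f) = -8*S + 8*f (Z(S, f) = -8*(S - f) = -8*S + 8*f)
Q(T, G) = -32 - 8*T (Q(T, G) = -8*T + 8*(-4) = -8*T - 32 = -32 - 8*T)
(Q(K(6, 5), W(3, 5))*(-22))² = ((-32 - 8*(-5))*(-22))² = ((-32 + 40)*(-22))² = (8*(-22))² = (-176)² = 30976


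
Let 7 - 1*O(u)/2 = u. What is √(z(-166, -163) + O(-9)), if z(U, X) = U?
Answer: I*√134 ≈ 11.576*I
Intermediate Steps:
O(u) = 14 - 2*u
√(z(-166, -163) + O(-9)) = √(-166 + (14 - 2*(-9))) = √(-166 + (14 + 18)) = √(-166 + 32) = √(-134) = I*√134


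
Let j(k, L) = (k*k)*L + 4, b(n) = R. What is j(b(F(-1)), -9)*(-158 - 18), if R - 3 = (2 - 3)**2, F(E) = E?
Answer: 24640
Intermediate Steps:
R = 4 (R = 3 + (2 - 3)**2 = 3 + (-1)**2 = 3 + 1 = 4)
b(n) = 4
j(k, L) = 4 + L*k**2 (j(k, L) = k**2*L + 4 = L*k**2 + 4 = 4 + L*k**2)
j(b(F(-1)), -9)*(-158 - 18) = (4 - 9*4**2)*(-158 - 18) = (4 - 9*16)*(-176) = (4 - 144)*(-176) = -140*(-176) = 24640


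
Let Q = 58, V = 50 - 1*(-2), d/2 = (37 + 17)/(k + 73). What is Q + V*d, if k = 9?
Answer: 5186/41 ≈ 126.49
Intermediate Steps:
d = 54/41 (d = 2*((37 + 17)/(9 + 73)) = 2*(54/82) = 2*(54*(1/82)) = 2*(27/41) = 54/41 ≈ 1.3171)
V = 52 (V = 50 + 2 = 52)
Q + V*d = 58 + 52*(54/41) = 58 + 2808/41 = 5186/41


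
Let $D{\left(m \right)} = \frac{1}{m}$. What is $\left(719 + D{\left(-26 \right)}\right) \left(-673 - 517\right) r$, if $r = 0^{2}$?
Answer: $0$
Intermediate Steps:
$r = 0$
$\left(719 + D{\left(-26 \right)}\right) \left(-673 - 517\right) r = \left(719 + \frac{1}{-26}\right) \left(-673 - 517\right) 0 = \left(719 - \frac{1}{26}\right) \left(-1190\right) 0 = \frac{18693}{26} \left(-1190\right) 0 = \left(- \frac{11122335}{13}\right) 0 = 0$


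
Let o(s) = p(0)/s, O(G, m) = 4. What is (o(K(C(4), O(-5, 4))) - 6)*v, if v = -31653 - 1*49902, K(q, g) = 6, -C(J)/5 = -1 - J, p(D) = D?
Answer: 489330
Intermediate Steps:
C(J) = 5 + 5*J (C(J) = -5*(-1 - J) = 5 + 5*J)
v = -81555 (v = -31653 - 49902 = -81555)
o(s) = 0 (o(s) = 0/s = 0)
(o(K(C(4), O(-5, 4))) - 6)*v = (0 - 6)*(-81555) = -6*(-81555) = 489330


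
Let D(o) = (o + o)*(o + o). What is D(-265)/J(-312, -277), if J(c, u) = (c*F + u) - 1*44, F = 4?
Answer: -280900/1569 ≈ -179.03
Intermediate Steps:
J(c, u) = -44 + u + 4*c (J(c, u) = (c*4 + u) - 1*44 = (4*c + u) - 44 = (u + 4*c) - 44 = -44 + u + 4*c)
D(o) = 4*o² (D(o) = (2*o)*(2*o) = 4*o²)
D(-265)/J(-312, -277) = (4*(-265)²)/(-44 - 277 + 4*(-312)) = (4*70225)/(-44 - 277 - 1248) = 280900/(-1569) = 280900*(-1/1569) = -280900/1569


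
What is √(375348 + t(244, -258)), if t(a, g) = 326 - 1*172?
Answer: √375502 ≈ 612.78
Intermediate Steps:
t(a, g) = 154 (t(a, g) = 326 - 172 = 154)
√(375348 + t(244, -258)) = √(375348 + 154) = √375502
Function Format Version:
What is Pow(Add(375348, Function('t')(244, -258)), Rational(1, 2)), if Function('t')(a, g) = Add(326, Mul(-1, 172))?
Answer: Pow(375502, Rational(1, 2)) ≈ 612.78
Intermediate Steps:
Function('t')(a, g) = 154 (Function('t')(a, g) = Add(326, -172) = 154)
Pow(Add(375348, Function('t')(244, -258)), Rational(1, 2)) = Pow(Add(375348, 154), Rational(1, 2)) = Pow(375502, Rational(1, 2))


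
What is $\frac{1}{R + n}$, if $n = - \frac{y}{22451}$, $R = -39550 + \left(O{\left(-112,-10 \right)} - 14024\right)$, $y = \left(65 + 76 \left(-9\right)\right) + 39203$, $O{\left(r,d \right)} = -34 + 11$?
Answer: $- \frac{1727}{92564987} \approx -1.8657 \cdot 10^{-5}$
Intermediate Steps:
$O{\left(r,d \right)} = -23$
$y = 38584$ ($y = \left(65 - 684\right) + 39203 = -619 + 39203 = 38584$)
$R = -53597$ ($R = -39550 - 14047 = -53597$)
$n = - \frac{2968}{1727}$ ($n = - \frac{38584}{22451} = \left(-1\right) \frac{2968}{1727} = - \frac{2968}{1727} \approx -1.7186$)
$\frac{1}{R + n} = \frac{1}{-53597 - \frac{2968}{1727}} = \frac{1}{- \frac{92564987}{1727}} = - \frac{1727}{92564987}$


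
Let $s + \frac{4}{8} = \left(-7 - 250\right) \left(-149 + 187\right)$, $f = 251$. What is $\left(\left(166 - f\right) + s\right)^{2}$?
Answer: $\frac{388208209}{4} \approx 9.7052 \cdot 10^{7}$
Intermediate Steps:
$s = - \frac{19533}{2}$ ($s = - \frac{1}{2} + \left(-7 - 250\right) \left(-149 + 187\right) = - \frac{1}{2} - 9766 = - \frac{19533}{2} \approx -9766.5$)
$\left(\left(166 - f\right) + s\right)^{2} = \left(\left(166 - 251\right) - \frac{19533}{2}\right)^{2} = \left(-85 - \frac{19533}{2}\right)^{2} = \left(- \frac{19703}{2}\right)^{2} = \frac{388208209}{4}$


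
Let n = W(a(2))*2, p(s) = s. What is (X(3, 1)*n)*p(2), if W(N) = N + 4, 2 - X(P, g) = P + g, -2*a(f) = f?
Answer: -24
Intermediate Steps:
a(f) = -f/2
X(P, g) = 2 - P - g (X(P, g) = 2 - (P + g) = 2 + (-P - g) = 2 - P - g)
W(N) = 4 + N
n = 6 (n = (4 - ½*2)*2 = (4 - 1)*2 = 3*2 = 6)
(X(3, 1)*n)*p(2) = ((2 - 1*3 - 1*1)*6)*2 = ((2 - 3 - 1)*6)*2 = -2*6*2 = -12*2 = -24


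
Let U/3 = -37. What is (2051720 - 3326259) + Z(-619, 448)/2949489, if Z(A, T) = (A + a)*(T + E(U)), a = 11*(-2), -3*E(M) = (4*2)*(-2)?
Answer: -11277717153473/8848467 ≈ -1.2745e+6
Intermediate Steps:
U = -111 (U = 3*(-37) = -111)
E(M) = 16/3 (E(M) = -4*2*(-2)/3 = -8*(-2)/3 = -⅓*(-16) = 16/3)
a = -22
Z(A, T) = (-22 + A)*(16/3 + T) (Z(A, T) = (A - 22)*(T + 16/3) = (-22 + A)*(16/3 + T))
(2051720 - 3326259) + Z(-619, 448)/2949489 = (2051720 - 3326259) + (-352/3 - 22*448 + (16/3)*(-619) - 619*448)/2949489 = -1274539 + (-352/3 - 9856 - 9904/3 - 277312)*(1/2949489) = -1274539 - 871760/3*1/2949489 = -1274539 - 871760/8848467 = -11277717153473/8848467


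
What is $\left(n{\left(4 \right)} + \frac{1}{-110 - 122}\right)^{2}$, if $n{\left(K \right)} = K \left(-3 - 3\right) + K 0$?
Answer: $\frac{31013761}{53824} \approx 576.21$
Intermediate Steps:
$n{\left(K \right)} = - 6 K$ ($n{\left(K \right)} = K \left(-6\right) + 0 = - 6 K + 0 = - 6 K$)
$\left(n{\left(4 \right)} + \frac{1}{-110 - 122}\right)^{2} = \left(\left(-6\right) 4 + \frac{1}{-110 - 122}\right)^{2} = \left(-24 + \frac{1}{-232}\right)^{2} = \left(-24 - \frac{1}{232}\right)^{2} = \left(- \frac{5569}{232}\right)^{2} = \frac{31013761}{53824}$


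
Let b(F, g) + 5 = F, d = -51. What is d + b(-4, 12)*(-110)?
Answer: 939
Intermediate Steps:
b(F, g) = -5 + F
d + b(-4, 12)*(-110) = -51 + (-5 - 4)*(-110) = -51 - 9*(-110) = -51 + 990 = 939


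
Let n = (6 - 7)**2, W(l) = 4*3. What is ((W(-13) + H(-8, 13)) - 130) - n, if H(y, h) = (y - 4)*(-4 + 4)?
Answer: -119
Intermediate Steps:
H(y, h) = 0 (H(y, h) = (-4 + y)*0 = 0)
W(l) = 12
n = 1 (n = (-1)**2 = 1)
((W(-13) + H(-8, 13)) - 130) - n = ((12 + 0) - 130) - 1*1 = (12 - 130) - 1 = -118 - 1 = -119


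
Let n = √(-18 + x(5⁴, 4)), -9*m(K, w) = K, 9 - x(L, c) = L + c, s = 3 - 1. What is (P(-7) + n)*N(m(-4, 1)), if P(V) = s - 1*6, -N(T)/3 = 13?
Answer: 156 - 39*I*√638 ≈ 156.0 - 985.09*I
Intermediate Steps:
s = 2
x(L, c) = 9 - L - c (x(L, c) = 9 - (L + c) = 9 + (-L - c) = 9 - L - c)
m(K, w) = -K/9
N(T) = -39 (N(T) = -3*13 = -39)
P(V) = -4 (P(V) = 2 - 1*6 = 2 - 6 = -4)
n = I*√638 (n = √(-18 + (9 - 1*5⁴ - 1*4)) = √(-18 + (9 - 1*625 - 4)) = √(-18 + (9 - 625 - 4)) = √(-18 - 620) = √(-638) = I*√638 ≈ 25.259*I)
(P(-7) + n)*N(m(-4, 1)) = (-4 + I*√638)*(-39) = 156 - 39*I*√638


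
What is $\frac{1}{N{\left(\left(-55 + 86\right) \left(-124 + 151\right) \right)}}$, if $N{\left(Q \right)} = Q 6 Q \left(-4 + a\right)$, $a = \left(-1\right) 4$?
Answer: $- \frac{1}{33627312} \approx -2.9738 \cdot 10^{-8}$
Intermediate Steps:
$a = -4$
$N{\left(Q \right)} = - 48 Q^{2}$ ($N{\left(Q \right)} = Q 6 Q \left(-4 - 4\right) = 6 Q Q \left(-8\right) = 6 Q \left(- 8 Q\right) = - 48 Q^{2}$)
$\frac{1}{N{\left(\left(-55 + 86\right) \left(-124 + 151\right) \right)}} = \frac{1}{\left(-48\right) \left(\left(-55 + 86\right) \left(-124 + 151\right)\right)^{2}} = \frac{1}{\left(-48\right) \left(31 \cdot 27\right)^{2}} = \frac{1}{\left(-48\right) 837^{2}} = \frac{1}{\left(-48\right) 700569} = \frac{1}{-33627312} = - \frac{1}{33627312}$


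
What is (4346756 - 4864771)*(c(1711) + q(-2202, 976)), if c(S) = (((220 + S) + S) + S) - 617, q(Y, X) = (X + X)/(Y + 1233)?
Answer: -2376254984480/969 ≈ -2.4523e+9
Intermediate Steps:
q(Y, X) = 2*X/(1233 + Y) (q(Y, X) = (2*X)/(1233 + Y) = 2*X/(1233 + Y))
c(S) = -397 + 3*S (c(S) = ((220 + 2*S) + S) - 617 = (220 + 3*S) - 617 = -397 + 3*S)
(4346756 - 4864771)*(c(1711) + q(-2202, 976)) = (4346756 - 4864771)*((-397 + 3*1711) + 2*976/(1233 - 2202)) = -518015*((-397 + 5133) + 2*976/(-969)) = -518015*(4736 + 2*976*(-1/969)) = -518015*(4736 - 1952/969) = -518015*4587232/969 = -2376254984480/969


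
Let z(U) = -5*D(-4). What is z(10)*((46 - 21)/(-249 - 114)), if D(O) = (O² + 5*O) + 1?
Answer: -125/121 ≈ -1.0331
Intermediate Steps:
D(O) = 1 + O² + 5*O
z(U) = 15 (z(U) = -5*(1 + (-4)² + 5*(-4)) = -5*(1 + 16 - 20) = -5*(-3) = 15)
z(10)*((46 - 21)/(-249 - 114)) = 15*((46 - 21)/(-249 - 114)) = 15*(25/(-363)) = 15*(25*(-1/363)) = 15*(-25/363) = -125/121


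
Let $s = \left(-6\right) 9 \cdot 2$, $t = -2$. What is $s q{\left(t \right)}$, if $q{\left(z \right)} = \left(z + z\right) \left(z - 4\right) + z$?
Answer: $-2376$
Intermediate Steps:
$s = -108$ ($s = \left(-54\right) 2 = -108$)
$q{\left(z \right)} = z + 2 z \left(-4 + z\right)$ ($q{\left(z \right)} = 2 z \left(-4 + z\right) + z = z + 2 z \left(-4 + z\right)$)
$s q{\left(t \right)} = - 108 \left(- 2 \left(-7 + 2 \left(-2\right)\right)\right) = - 108 \left(- 2 \left(-7 - 4\right)\right) = - 108 \left(\left(-2\right) \left(-11\right)\right) = \left(-108\right) 22 = -2376$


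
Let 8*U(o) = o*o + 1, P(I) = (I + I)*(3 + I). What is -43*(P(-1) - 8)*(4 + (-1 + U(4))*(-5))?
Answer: -1677/2 ≈ -838.50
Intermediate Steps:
P(I) = 2*I*(3 + I) (P(I) = (2*I)*(3 + I) = 2*I*(3 + I))
U(o) = ⅛ + o²/8 (U(o) = (o*o + 1)/8 = (o² + 1)/8 = (1 + o²)/8 = ⅛ + o²/8)
-43*(P(-1) - 8)*(4 + (-1 + U(4))*(-5)) = -43*(2*(-1)*(3 - 1) - 8)*(4 + (-1 + (⅛ + (⅛)*4²))*(-5)) = -43*(2*(-1)*2 - 8)*(4 + (-1 + (⅛ + (⅛)*16))*(-5)) = -43*(-4 - 8)*(4 + (-1 + (⅛ + 2))*(-5)) = -(-516)*(4 + (-1 + 17/8)*(-5)) = -(-516)*(4 + (9/8)*(-5)) = -(-516)*(4 - 45/8) = -(-516)*(-13)/8 = -43*39/2 = -1677/2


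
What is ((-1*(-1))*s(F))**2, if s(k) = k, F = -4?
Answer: 16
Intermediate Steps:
((-1*(-1))*s(F))**2 = (-1*(-1)*(-4))**2 = (1*(-4))**2 = (-4)**2 = 16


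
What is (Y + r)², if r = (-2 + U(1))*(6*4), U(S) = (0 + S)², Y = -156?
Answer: 32400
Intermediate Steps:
U(S) = S²
r = -24 (r = (-2 + 1²)*(6*4) = (-2 + 1)*24 = -1*24 = -24)
(Y + r)² = (-156 - 24)² = (-180)² = 32400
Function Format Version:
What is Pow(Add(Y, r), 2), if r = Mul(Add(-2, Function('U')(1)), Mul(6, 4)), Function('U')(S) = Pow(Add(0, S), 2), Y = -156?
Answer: 32400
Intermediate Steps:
Function('U')(S) = Pow(S, 2)
r = -24 (r = Mul(Add(-2, Pow(1, 2)), Mul(6, 4)) = Mul(Add(-2, 1), 24) = Mul(-1, 24) = -24)
Pow(Add(Y, r), 2) = Pow(Add(-156, -24), 2) = Pow(-180, 2) = 32400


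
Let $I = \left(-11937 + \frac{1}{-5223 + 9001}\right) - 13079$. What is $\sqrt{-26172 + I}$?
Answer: $\frac{i \sqrt{730620857614}}{3778} \approx 226.25 i$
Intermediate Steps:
$I = - \frac{94510447}{3778}$ ($I = \left(-11937 + \frac{1}{3778}\right) - 13079 = - \frac{45097985}{3778} - 13079 = - \frac{94510447}{3778} \approx -25016.0$)
$\sqrt{-26172 + I} = \sqrt{-26172 - \frac{94510447}{3778}} = \sqrt{- \frac{193388263}{3778}} = \frac{i \sqrt{730620857614}}{3778}$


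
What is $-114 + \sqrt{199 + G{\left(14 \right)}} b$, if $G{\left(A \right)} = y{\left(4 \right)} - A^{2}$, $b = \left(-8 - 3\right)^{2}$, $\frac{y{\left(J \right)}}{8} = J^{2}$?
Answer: $-114 + 121 \sqrt{131} \approx 1270.9$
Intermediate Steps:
$y{\left(J \right)} = 8 J^{2}$
$b = 121$ ($b = \left(-11\right)^{2} = 121$)
$G{\left(A \right)} = 128 - A^{2}$ ($G{\left(A \right)} = 8 \cdot 4^{2} - A^{2} = 8 \cdot 16 - A^{2} = 128 - A^{2}$)
$-114 + \sqrt{199 + G{\left(14 \right)}} b = -114 + \sqrt{199 + \left(128 - 14^{2}\right)} 121 = -114 + \sqrt{199 + \left(128 - 196\right)} 121 = -114 + \sqrt{199 - 68} \cdot 121 = -114 + \sqrt{131} \cdot 121 = -114 + 121 \sqrt{131}$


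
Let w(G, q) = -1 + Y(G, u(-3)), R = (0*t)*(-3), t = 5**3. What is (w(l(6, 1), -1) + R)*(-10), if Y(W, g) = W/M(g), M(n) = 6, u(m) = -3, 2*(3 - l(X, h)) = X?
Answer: 10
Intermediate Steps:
l(X, h) = 3 - X/2
t = 125
R = 0 (R = (0*125)*(-3) = 0*(-3) = 0)
Y(W, g) = W/6
w(G, q) = -1 + G/6
(w(l(6, 1), -1) + R)*(-10) = ((-1 + (3 - 1/2*6)/6) + 0)*(-10) = ((-1 + (3 - 3)/6) + 0)*(-10) = ((-1 + (1/6)*0) + 0)*(-10) = ((-1 + 0) + 0)*(-10) = (-1 + 0)*(-10) = -1*(-10) = 10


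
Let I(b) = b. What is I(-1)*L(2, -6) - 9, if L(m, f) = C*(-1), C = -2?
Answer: -11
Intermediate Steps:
L(m, f) = 2 (L(m, f) = -2*(-1) = 2)
I(-1)*L(2, -6) - 9 = -1*2 - 9 = -2 - 9 = -11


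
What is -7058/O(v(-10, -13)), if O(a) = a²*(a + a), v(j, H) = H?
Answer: 3529/2197 ≈ 1.6063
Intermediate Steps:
O(a) = 2*a³ (O(a) = a²*(2*a) = 2*a³)
-7058/O(v(-10, -13)) = -7058/(2*(-13)³) = -7058/(2*(-2197)) = -7058/(-4394) = -7058*(-1/4394) = 3529/2197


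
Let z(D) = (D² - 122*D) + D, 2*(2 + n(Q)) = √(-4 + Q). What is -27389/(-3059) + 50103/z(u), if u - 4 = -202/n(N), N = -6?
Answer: (-155777331*I + 63393214*√10)/(6118*(5550*I + 12349*√10)) ≈ 0.73163 - 0.756*I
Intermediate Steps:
n(Q) = -2 + √(-4 + Q)/2
u = 4 - 202/(-2 + I*√10/2) (u = 4 - 202/(-2 + √(-4 - 6)/2) = 4 - 202/(-2 + √(-10)/2) = 4 - 202/(-2 + (I*√10)/2) = 4 - 202/(-2 + I*√10/2) ≈ 66.154 + 49.137*I)
z(D) = D² - 121*D
-27389/(-3059) + 50103/z(u) = -27389/(-3059) + 50103/(((860/13 + 202*I*√10/13)*(-121 + (860/13 + 202*I*√10/13)))) = -27389*(-1/3059) + 50103/(((860/13 + 202*I*√10/13)*(-713/13 + 202*I*√10/13))) = 27389/3059 + 50103/(((-713/13 + 202*I*√10/13)*(860/13 + 202*I*√10/13))) = 27389/3059 + 50103*(1/((-713/13 + 202*I*√10/13)*(860/13 + 202*I*√10/13))) = 27389/3059 + 50103/((-713/13 + 202*I*√10/13)*(860/13 + 202*I*√10/13))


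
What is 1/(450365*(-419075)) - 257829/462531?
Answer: -16220599271798802/29098860103840375 ≈ -0.55743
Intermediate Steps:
1/(450365*(-419075)) - 257829/462531 = (1/450365)*(-1/419075) - 257829*1/462531 = -1/188736712375 - 85943/154177 = -16220599271798802/29098860103840375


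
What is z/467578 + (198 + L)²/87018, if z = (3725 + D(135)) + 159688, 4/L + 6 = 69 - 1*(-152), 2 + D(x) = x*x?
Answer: 394530078877732/470197260906225 ≈ 0.83907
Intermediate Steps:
D(x) = -2 + x² (D(x) = -2 + x*x = -2 + x²)
L = 4/215 (L = 4/(-6 + (69 - 1*(-152))) = 4/(-6 + (69 + 152)) = 4/(-6 + 221) = 4/215 ≈ 0.018605)
z = 181636 (z = (3725 + (-2 + 135²)) + 159688 = (3725 + (-2 + 18225)) + 159688 = (3725 + 18223) + 159688 = 21948 + 159688 = 181636)
z/467578 + (198 + L)²/87018 = 181636/467578 + (198 + 4/215)²/87018 = 181636*(1/467578) + (42574/215)²*(1/87018) = 90818/233789 + (1812545476/46225)*(1/87018) = 90818/233789 + 906272738/2011203525 = 394530078877732/470197260906225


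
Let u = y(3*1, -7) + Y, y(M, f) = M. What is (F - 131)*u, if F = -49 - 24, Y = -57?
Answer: 11016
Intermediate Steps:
F = -73
u = -54 (u = 3*1 - 57 = 3 - 57 = -54)
(F - 131)*u = (-73 - 131)*(-54) = -204*(-54) = 11016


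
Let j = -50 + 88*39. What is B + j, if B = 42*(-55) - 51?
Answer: 1021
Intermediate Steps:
j = 3382 (j = -50 + 3432 = 3382)
B = -2361 (B = -2310 - 51 = -2361)
B + j = -2361 + 3382 = 1021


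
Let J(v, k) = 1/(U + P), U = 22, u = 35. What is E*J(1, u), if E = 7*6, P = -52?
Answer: -7/5 ≈ -1.4000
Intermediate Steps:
J(v, k) = -1/30 (J(v, k) = 1/(22 - 52) = 1/(-30) = -1/30)
E = 42
E*J(1, u) = 42*(-1/30) = -7/5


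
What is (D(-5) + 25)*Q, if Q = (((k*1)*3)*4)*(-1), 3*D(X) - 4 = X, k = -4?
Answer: 1184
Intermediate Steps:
D(X) = 4/3 + X/3
Q = 48 (Q = ((-4*1*3)*4)*(-1) = (-4*3*4)*(-1) = -12*4*(-1) = -48*(-1) = 48)
(D(-5) + 25)*Q = ((4/3 + (1/3)*(-5)) + 25)*48 = ((4/3 - 5/3) + 25)*48 = (-1/3 + 25)*48 = (74/3)*48 = 1184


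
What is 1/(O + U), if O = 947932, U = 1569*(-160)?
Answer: 1/696892 ≈ 1.4349e-6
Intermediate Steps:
U = -251040
1/(O + U) = 1/(947932 - 251040) = 1/696892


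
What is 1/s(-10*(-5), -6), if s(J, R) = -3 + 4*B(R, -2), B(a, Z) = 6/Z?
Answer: -1/15 ≈ -0.066667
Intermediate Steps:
s(J, R) = -15 (s(J, R) = -3 + 4*(6/(-2)) = -3 + 4*(6*(-1/2)) = -3 + 4*(-3) = -3 - 12 = -15)
1/s(-10*(-5), -6) = 1/(-15) = -1/15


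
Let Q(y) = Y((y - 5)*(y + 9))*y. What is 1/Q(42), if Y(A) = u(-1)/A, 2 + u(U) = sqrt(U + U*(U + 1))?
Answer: -629/35 - 629*I/70 ≈ -17.971 - 8.9857*I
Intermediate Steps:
u(U) = -2 + sqrt(U + U*(1 + U)) (u(U) = -2 + sqrt(U + U*(U + 1)) = -2 + sqrt(U + U*(1 + U)))
Y(A) = (-2 + I)/A (Y(A) = (-2 + sqrt(-(2 - 1)))/A = (-2 + sqrt(-1*1))/A = (-2 + sqrt(-1))/A = (-2 + I)/A)
Q(y) = y*(-2 + I)/((-5 + y)*(9 + y)) (Q(y) = ((-2 + I)/(((y - 5)*(y + 9))))*y = ((-2 + I)/(((-5 + y)*(9 + y))))*y = ((1/((-5 + y)*(9 + y)))*(-2 + I))*y = ((-2 + I)/((-5 + y)*(9 + y)))*y = y*(-2 + I)/((-5 + y)*(9 + y)))
1/Q(42) = 1/(42*(-2 + I)/(-45 + 42**2 + 4*42)) = 1/(42*(-2 + I)/(-45 + 1764 + 168)) = 1/(42*(-2 + I)/1887) = 1/(42*(1/1887)*(-2 + I)) = 1/(-28/629 + 14*I/629) = 395641*(-28/629 - 14*I/629)/980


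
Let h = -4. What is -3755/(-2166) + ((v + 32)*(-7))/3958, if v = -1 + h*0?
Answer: 3598067/2143257 ≈ 1.6788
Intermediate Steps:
v = -1 (v = -1 - 4*0 = -1 + 0 = -1)
-3755/(-2166) + ((v + 32)*(-7))/3958 = -3755/(-2166) + ((-1 + 32)*(-7))/3958 = -3755*(-1/2166) + (31*(-7))*(1/3958) = 3755/2166 - 217*1/3958 = 3755/2166 - 217/3958 = 3598067/2143257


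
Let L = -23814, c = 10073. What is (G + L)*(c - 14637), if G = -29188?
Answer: 241901128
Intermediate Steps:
(G + L)*(c - 14637) = (-29188 - 23814)*(10073 - 14637) = -53002*(-4564) = 241901128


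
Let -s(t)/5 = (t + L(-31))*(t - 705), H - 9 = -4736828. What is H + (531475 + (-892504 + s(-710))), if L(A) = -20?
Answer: -10262598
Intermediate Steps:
H = -4736819 (H = 9 - 4736828 = -4736819)
s(t) = -5*(-705 + t)*(-20 + t) (s(t) = -5*(t - 20)*(t - 705) = -5*(-20 + t)*(-705 + t) = -5*(-705 + t)*(-20 + t))
H + (531475 + (-892504 + s(-710))) = -4736819 + (531475 + (-892504 + (-70500 - 5*(-710)**2 + 3625*(-710)))) = -4736819 + (531475 + (-892504 + (-70500 - 5*504100 - 2573750))) = -4736819 + (531475 + (-892504 + (-70500 - 2520500 - 2573750))) = -4736819 + (531475 + (-892504 - 5164750)) = -4736819 + (531475 - 6057254) = -4736819 - 5525779 = -10262598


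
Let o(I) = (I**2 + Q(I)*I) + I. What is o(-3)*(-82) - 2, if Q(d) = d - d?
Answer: -494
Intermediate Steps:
Q(d) = 0
o(I) = I + I**2 (o(I) = (I**2 + 0*I) + I = (I**2 + 0) + I = I**2 + I = I + I**2)
o(-3)*(-82) - 2 = -3*(1 - 3)*(-82) - 2 = -3*(-2)*(-82) - 2 = 6*(-82) - 2 = -492 - 2 = -494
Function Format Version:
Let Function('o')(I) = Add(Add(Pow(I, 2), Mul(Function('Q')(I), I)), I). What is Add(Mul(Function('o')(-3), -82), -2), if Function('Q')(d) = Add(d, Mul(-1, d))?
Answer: -494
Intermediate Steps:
Function('Q')(d) = 0
Function('o')(I) = Add(I, Pow(I, 2)) (Function('o')(I) = Add(Add(Pow(I, 2), Mul(0, I)), I) = Add(Add(Pow(I, 2), 0), I) = Add(Pow(I, 2), I) = Add(I, Pow(I, 2)))
Add(Mul(Function('o')(-3), -82), -2) = Add(Mul(Mul(-3, Add(1, -3)), -82), -2) = Add(Mul(Mul(-3, -2), -82), -2) = Add(Mul(6, -82), -2) = Add(-492, -2) = -494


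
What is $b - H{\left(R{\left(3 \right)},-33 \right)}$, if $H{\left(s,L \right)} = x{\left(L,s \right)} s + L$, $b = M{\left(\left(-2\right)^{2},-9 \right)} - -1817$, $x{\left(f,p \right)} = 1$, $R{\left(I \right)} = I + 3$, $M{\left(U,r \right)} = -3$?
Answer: $1841$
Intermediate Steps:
$R{\left(I \right)} = 3 + I$
$b = 1814$ ($b = -3 - -1817 = -3 + 1817 = 1814$)
$H{\left(s,L \right)} = L + s$ ($H{\left(s,L \right)} = 1 s + L = s + L = L + s$)
$b - H{\left(R{\left(3 \right)},-33 \right)} = 1814 - \left(-33 + \left(3 + 3\right)\right) = 1814 - \left(-33 + 6\right) = 1814 - -27 = 1814 + 27 = 1841$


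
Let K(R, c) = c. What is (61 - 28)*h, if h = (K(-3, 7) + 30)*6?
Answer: 7326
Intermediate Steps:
h = 222 (h = (7 + 30)*6 = 37*6 = 222)
(61 - 28)*h = (61 - 28)*222 = 33*222 = 7326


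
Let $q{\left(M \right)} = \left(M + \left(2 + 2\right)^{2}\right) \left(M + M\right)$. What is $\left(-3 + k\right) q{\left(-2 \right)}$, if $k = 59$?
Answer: $-3136$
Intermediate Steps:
$q{\left(M \right)} = 2 M \left(16 + M\right)$ ($q{\left(M \right)} = \left(M + 4^{2}\right) 2 M = \left(M + 16\right) 2 M = \left(16 + M\right) 2 M = 2 M \left(16 + M\right)$)
$\left(-3 + k\right) q{\left(-2 \right)} = \left(-3 + 59\right) 2 \left(-2\right) \left(16 - 2\right) = 56 \cdot 2 \left(-2\right) 14 = 56 \left(-56\right) = -3136$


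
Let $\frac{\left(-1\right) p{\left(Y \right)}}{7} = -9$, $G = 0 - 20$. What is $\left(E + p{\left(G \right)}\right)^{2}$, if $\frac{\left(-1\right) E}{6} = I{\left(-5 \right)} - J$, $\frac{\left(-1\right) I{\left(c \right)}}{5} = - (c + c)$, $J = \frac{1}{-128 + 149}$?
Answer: $\frac{6466849}{49} \approx 1.3198 \cdot 10^{5}$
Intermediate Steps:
$J = \frac{1}{21} \approx 0.047619$
$G = -20$ ($G = 0 - 20 = -20$)
$I{\left(c \right)} = 10 c$ ($I{\left(c \right)} = - 5 \left(- (c + c)\right) = - 5 \left(- 2 c\right) = 10 c$)
$p{\left(Y \right)} = 63$ ($p{\left(Y \right)} = \left(-7\right) \left(-9\right) = 63$)
$E = \frac{2102}{7}$ ($E = - 6 \left(10 \left(-5\right) - \frac{1}{21}\right) = - 6 \left(-50 - \frac{1}{21}\right) = \left(-6\right) \left(- \frac{1051}{21}\right) = \frac{2102}{7} \approx 300.29$)
$\left(E + p{\left(G \right)}\right)^{2} = \left(\frac{2102}{7} + 63\right)^{2} = \left(\frac{2543}{7}\right)^{2} = \frac{6466849}{49}$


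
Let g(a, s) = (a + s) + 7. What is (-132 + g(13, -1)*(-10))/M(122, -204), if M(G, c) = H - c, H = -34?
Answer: -161/85 ≈ -1.8941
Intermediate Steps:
g(a, s) = 7 + a + s
M(G, c) = -34 - c
(-132 + g(13, -1)*(-10))/M(122, -204) = (-132 + (7 + 13 - 1)*(-10))/(-34 - 1*(-204)) = (-132 + 19*(-10))/(-34 + 204) = (-132 - 190)/170 = -322*1/170 = -161/85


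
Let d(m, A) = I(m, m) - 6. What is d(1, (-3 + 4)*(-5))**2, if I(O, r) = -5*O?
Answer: 121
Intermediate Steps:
d(m, A) = -6 - 5*m (d(m, A) = -5*m - 6 = -6 - 5*m)
d(1, (-3 + 4)*(-5))**2 = (-6 - 5*1)**2 = (-6 - 5)**2 = (-11)**2 = 121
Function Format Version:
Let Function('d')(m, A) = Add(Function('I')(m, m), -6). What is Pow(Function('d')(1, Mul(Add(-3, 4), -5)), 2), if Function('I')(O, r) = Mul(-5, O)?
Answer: 121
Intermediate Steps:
Function('d')(m, A) = Add(-6, Mul(-5, m)) (Function('d')(m, A) = Add(Mul(-5, m), -6) = Add(-6, Mul(-5, m)))
Pow(Function('d')(1, Mul(Add(-3, 4), -5)), 2) = Pow(Add(-6, Mul(-5, 1)), 2) = Pow(Add(-6, -5), 2) = Pow(-11, 2) = 121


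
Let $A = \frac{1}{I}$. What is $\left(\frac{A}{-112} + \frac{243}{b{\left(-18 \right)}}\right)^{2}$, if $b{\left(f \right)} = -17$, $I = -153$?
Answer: $\frac{59997073249}{293642496} \approx 204.32$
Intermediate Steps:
$A = - \frac{1}{153}$ ($A = \frac{1}{-153} = - \frac{1}{153} \approx -0.0065359$)
$\left(\frac{A}{-112} + \frac{243}{b{\left(-18 \right)}}\right)^{2} = \left(- \frac{1}{153 \left(-112\right)} + \frac{243}{-17}\right)^{2} = \left(\left(- \frac{1}{153}\right) \left(- \frac{1}{112}\right) + 243 \left(- \frac{1}{17}\right)\right)^{2} = \left(\frac{1}{17136} - \frac{243}{17}\right)^{2} = \left(- \frac{244943}{17136}\right)^{2} = \frac{59997073249}{293642496}$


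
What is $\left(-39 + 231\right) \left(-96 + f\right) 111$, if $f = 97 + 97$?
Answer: $2088576$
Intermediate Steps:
$f = 194$
$\left(-39 + 231\right) \left(-96 + f\right) 111 = \left(-39 + 231\right) \left(-96 + 194\right) 111 = 192 \cdot 98 \cdot 111 = 18816 \cdot 111 = 2088576$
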